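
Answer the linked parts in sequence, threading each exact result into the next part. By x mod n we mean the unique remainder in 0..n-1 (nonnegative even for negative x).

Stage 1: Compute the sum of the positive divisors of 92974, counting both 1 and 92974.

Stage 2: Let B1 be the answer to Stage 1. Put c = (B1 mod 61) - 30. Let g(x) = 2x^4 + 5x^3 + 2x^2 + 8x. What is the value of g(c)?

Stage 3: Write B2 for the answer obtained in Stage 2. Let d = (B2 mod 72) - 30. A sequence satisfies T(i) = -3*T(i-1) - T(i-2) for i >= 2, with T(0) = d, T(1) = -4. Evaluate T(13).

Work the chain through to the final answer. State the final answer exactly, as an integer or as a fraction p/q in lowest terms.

Stage 1: 92974 = 2 * 7 * 29 * 229; sigma = (1 + 2) * (1 + 7) * (1 + 29) * (1 + 229) = 3 * 8 * 30 * 230 = 165600; answer 165600
Stage 2: B1 = 165600; c = 16; 2*(16)^4 + 5*(16)^3 + 2*(16)^2 + 8*(16)^1 = (131072) + (20480) + (512) + (128) = 152192; answer 152192
Stage 3: B2 = 152192; d = 26; T(2) = -3*(-4) - 1*(26) = -14; iterating: T(2)=-14, T(3)=46, T(4)=-124, T(5)=326, T(6)=-854, T(7)=2236, T(8)=-5854, T(9)=15326, T(10)=-40124, T(11)=105046, T(12)=-275014, T(13)=719996; answer 719996

719996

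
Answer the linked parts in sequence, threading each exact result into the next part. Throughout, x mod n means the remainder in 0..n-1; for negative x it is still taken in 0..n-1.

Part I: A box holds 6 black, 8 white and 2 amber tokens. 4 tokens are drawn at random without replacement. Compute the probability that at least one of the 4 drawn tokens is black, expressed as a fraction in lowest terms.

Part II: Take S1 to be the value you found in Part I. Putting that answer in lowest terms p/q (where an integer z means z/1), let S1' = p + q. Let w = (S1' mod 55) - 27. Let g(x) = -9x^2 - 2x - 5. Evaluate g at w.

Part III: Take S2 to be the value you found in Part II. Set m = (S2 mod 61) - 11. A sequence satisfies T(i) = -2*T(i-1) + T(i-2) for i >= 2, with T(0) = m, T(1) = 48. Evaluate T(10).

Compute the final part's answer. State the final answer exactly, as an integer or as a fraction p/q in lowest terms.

Part I: total draws C(16,4) = 1820; complement C(10,4) = 210; favorable 1820 - 210 = 1610; P = 23/26; answer 23/26
Part II: S1 = 23/26; threaded value p + q = 49; w = 22; -9*(22)^2 - 2*(22)^1 - 5 = (-4356) + (-44) + (-5) = -4405; answer -4405
Part III: S2 = -4405; m = 37; T(2) = -2*(48) + 1*(37) = -59; iterating: T(2)=-59, T(3)=166, T(4)=-391, T(5)=948, T(6)=-2287, T(7)=5522, T(8)=-13331, T(9)=32184, T(10)=-77699; answer -77699

-77699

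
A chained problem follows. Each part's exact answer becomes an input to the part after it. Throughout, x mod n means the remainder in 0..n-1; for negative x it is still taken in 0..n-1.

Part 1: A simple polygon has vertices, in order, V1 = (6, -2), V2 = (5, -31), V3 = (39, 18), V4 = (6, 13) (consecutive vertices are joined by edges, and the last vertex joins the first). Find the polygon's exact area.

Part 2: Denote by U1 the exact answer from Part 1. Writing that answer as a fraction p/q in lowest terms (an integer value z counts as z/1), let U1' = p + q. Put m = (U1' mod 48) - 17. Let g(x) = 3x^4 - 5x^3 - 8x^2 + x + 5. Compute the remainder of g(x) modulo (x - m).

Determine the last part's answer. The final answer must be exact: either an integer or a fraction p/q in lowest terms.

Part 1: cross terms: (6*-31 - 5*-2)=-176, (5*18 - 39*-31)=1299, (39*13 - 6*18)=399, (6*-2 - 6*13)=-90; twice the area = |1432| = 1432; area = 716; answer 716
Part 2: U1 = 716; threaded value p + q = 717; m = 28; remainder = value at the root: 3*(28)^4 - 5*(28)^3 - 8*(28)^2 + 1*(28)^1 + 5 = (1843968) + (-109760) + (-6272) + (28) + (5) = 1727969; answer 1727969

1727969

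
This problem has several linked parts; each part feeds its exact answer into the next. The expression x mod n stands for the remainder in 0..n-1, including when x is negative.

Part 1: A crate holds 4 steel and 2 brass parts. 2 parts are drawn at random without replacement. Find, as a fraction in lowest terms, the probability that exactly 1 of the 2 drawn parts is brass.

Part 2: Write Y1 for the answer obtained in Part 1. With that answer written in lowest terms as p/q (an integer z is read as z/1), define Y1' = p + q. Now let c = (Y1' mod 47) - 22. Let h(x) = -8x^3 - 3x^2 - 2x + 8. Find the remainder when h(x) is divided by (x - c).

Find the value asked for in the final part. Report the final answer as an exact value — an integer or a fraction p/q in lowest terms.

Part 1: total draws C(6,2) = 15; favorable C(2,1)*C(4,1) = 8; P = 8/15; answer 8/15
Part 2: Y1 = 8/15; threaded value p + q = 23; c = 1; remainder = value at the root: -8*(1)^3 - 3*(1)^2 - 2*(1)^1 + 8 = (-8) + (-3) + (-2) + (8) = -5; answer -5

-5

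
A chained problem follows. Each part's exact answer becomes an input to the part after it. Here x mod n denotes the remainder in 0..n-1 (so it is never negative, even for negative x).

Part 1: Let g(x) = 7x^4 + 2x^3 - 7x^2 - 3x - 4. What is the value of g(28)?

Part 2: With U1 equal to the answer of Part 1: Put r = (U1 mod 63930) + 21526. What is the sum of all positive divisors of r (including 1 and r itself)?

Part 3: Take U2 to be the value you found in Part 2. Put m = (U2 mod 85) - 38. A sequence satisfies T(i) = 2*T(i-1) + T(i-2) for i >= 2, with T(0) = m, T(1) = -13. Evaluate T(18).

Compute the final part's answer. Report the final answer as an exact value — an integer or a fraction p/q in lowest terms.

-14077639

Part 1: 7*(28)^4 + 2*(28)^3 - 7*(28)^2 - 3*(28)^1 - 4 = (4302592) + (43904) + (-5488) + (-84) + (-4) = 4340920; answer 4340920
Part 2: U1 = 4340920; r = 79136; 79136 = 2^5 * 2473; sigma = (1 + 2 + 4 + 8 + 16 + 32) * (1 + 2473) = 63 * 2474 = 155862; answer 155862
Part 3: U2 = 155862; m = 19; T(2) = 2*(-13) + 1*(19) = -7; iterating: T(2)=-7, T(3)=-27, T(4)=-61, T(5)=-149, T(6)=-359, T(7)=-867, T(8)=-2093, T(9)=-5053, T(10)=-12199, T(11)=-29451, T(12)=-71101, T(13)=-171653, T(14)=-414407, T(15)=-1000467, T(16)=-2415341, T(17)=-5831149, T(18)=-14077639; answer -14077639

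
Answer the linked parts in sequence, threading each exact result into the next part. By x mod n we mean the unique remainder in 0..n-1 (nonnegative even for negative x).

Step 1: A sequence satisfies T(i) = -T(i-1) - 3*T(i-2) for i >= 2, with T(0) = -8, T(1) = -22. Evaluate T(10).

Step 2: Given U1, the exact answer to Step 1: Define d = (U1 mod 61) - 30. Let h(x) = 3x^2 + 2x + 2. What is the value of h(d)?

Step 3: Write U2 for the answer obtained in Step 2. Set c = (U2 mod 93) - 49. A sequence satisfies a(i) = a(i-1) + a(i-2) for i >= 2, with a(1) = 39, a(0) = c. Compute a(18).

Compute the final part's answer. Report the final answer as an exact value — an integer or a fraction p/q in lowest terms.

62448

Step 1: T(2) = -1*(-22) - 3*(-8) = 46; iterating: T(2)=46, T(3)=20, T(4)=-158, T(5)=98, T(6)=376, T(7)=-670, T(8)=-458, T(9)=2468, T(10)=-1094; answer -1094
Step 2: U1 = -1094; d = -26; 3*(-26)^2 + 2*(-26)^1 + 2 = (2028) + (-52) + (2) = 1978; answer 1978
Step 3: U2 = 1978; c = -24; a(2) = 1*(39) + 1*(-24) = 15; iterating: a(2)=15, a(3)=54, a(4)=69, a(5)=123, a(6)=192, a(7)=315, a(8)=507, a(9)=822, a(10)=1329, a(11)=2151, a(12)=3480, a(13)=5631, a(14)=9111, a(15)=14742, a(16)=23853, a(17)=38595, a(18)=62448; answer 62448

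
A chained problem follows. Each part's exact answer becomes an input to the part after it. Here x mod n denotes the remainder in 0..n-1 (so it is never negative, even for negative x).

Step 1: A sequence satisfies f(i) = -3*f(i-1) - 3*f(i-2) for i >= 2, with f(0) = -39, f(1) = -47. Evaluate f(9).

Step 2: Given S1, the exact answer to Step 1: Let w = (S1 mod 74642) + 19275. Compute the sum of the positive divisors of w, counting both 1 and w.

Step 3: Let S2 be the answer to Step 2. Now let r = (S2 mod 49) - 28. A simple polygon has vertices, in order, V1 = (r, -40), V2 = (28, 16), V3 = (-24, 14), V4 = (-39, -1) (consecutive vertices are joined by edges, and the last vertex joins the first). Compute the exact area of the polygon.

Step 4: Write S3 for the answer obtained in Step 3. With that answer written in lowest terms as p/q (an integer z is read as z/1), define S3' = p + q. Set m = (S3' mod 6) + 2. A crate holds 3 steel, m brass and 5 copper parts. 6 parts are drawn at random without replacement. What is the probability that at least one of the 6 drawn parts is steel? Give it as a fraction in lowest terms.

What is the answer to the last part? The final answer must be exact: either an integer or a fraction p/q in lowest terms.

Step 1: f(2) = -3*(-47) - 3*(-39) = 258; iterating: f(2)=258, f(3)=-633, f(4)=1125, f(5)=-1476, f(6)=1053, f(7)=1269, f(8)=-6966, f(9)=17091; answer 17091
Step 2: S1 = 17091; w = 36366; 36366 = 2 * 3 * 11 * 19 * 29; sigma = (1 + 2) * (1 + 3) * (1 + 11) * (1 + 19) * (1 + 29) = 3 * 4 * 12 * 20 * 30 = 86400; answer 86400
Step 3: S2 = 86400; r = -15; cross terms: (-15*16 - 28*-40)=880, (28*14 - -24*16)=776, (-24*-1 - -39*14)=570, (-39*-40 - -15*-1)=1545; twice the area = |3771| = 3771; area = 3771/2; answer 3771/2
Step 4: S3 = 3771/2; threaded value p + q = 3773; m = 7; total draws C(15,6) = 5005; complement C(12,6) = 924; favorable 5005 - 924 = 4081; P = 53/65; answer 53/65

53/65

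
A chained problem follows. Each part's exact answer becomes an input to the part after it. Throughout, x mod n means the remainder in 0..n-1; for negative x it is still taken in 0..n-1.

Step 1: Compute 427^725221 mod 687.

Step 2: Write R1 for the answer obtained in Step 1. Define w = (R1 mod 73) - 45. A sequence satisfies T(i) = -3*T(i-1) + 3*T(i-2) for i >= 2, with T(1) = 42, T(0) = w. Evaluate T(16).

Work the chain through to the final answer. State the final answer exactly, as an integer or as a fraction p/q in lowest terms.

Step 1: squarings mod 687: 427^1=427, 427^2=274, 427^4=193, 427^8=151, 427^16=130, 427^32=412, 427^64=55, 427^128=277, 427^256=472, 427^512=196, 427^1024=631, 427^2048=388, 427^4096=91, 427^8192=37, 427^16384=682, 427^32768=25, 427^65536=625, 427^131072=409, 427^262144=340, 427^524288=184; 427^725221 = 427^1 * 427^4 * 427^32 * 427^64 * 427^128 * 427^4096 * 427^65536 * 427^131072 * 427^524288 = 10 (mod 687); answer 10
Step 2: R1 = 10; w = -35; T(2) = -3*(42) + 3*(-35) = -231; iterating: T(2)=-231, T(3)=819, T(4)=-3150, T(5)=11907, T(6)=-45171, T(7)=171234, T(8)=-649215, T(9)=2461347, T(10)=-9331686, T(11)=35379099, T(12)=-134132355, T(13)=508534362, T(14)=-1928000151, T(15)=7309603539, T(16)=-27712811070; answer -27712811070

-27712811070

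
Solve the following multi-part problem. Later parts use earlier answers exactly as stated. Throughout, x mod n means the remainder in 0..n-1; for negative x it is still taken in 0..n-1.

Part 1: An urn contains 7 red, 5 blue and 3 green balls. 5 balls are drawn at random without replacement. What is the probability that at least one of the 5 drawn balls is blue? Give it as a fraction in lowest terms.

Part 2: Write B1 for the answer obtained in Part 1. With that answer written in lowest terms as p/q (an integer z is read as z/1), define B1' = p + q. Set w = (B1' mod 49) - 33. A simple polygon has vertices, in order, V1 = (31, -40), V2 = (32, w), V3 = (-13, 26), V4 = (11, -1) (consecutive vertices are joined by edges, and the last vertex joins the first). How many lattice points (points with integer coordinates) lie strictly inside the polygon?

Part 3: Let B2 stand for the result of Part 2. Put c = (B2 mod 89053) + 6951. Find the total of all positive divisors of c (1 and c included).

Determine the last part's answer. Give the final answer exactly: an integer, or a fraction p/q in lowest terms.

Part 1: total draws C(15,5) = 3003; complement C(10,5) = 252; favorable 3003 - 252 = 2751; P = 131/143; answer 131/143
Part 2: B1 = 131/143; threaded value p + q = 274; w = -4; cross terms: (31*-4 - 32*-40)=1156, (32*26 - -13*-4)=780, (-13*-1 - 11*26)=-273, (11*-40 - 31*-1)=-409; twice the area = |1254| = 1254; area = 627; boundary points = 1 + 15 + 3 + 1 = 20; strictly interior points = area - boundary/2 + 1 = 618; answer 618
Part 3: B2 = 618; c = 7569; 7569 = 3^2 * 29^2; sigma = (1 + 3 + 9) * (1 + 29 + 841) = 13 * 871 = 11323; answer 11323

11323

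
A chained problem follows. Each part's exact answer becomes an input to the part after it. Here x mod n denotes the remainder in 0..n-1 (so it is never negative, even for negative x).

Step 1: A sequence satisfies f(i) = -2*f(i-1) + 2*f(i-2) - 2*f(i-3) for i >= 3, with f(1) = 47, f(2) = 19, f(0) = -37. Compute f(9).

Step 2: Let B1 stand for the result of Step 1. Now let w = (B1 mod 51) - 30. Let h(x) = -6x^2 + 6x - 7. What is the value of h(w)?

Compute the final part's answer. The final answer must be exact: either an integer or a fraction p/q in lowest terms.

-1639

Step 1: f(3) = -2*(19) + 2*(47) - 2*(-37) = 130; iterating: f(3)=130, f(4)=-316, f(5)=854, f(6)=-2600, f(7)=7540, f(8)=-21988, f(9)=64256; answer 64256
Step 2: B1 = 64256; w = 17; -6*(17)^2 + 6*(17)^1 - 7 = (-1734) + (102) + (-7) = -1639; answer -1639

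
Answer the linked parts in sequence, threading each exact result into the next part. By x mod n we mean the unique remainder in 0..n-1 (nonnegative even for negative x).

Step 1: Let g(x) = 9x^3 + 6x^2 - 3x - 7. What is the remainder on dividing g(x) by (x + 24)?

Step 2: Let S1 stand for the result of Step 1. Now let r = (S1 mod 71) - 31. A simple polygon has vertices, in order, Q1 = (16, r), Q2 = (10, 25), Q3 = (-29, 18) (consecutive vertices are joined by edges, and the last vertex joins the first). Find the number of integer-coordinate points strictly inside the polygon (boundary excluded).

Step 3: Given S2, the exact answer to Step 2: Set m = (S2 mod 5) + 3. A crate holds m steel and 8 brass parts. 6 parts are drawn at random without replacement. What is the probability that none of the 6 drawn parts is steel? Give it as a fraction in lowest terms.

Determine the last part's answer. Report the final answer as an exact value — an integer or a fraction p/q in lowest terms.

1/33

Step 1: remainder = value at the root: 9*(-24)^3 + 6*(-24)^2 - 3*(-24)^1 - 7 = (-124416) + (3456) + (72) + (-7) = -120895; answer -120895
Step 2: S1 = -120895; r = -13; cross terms: (16*25 - 10*-13)=530, (10*18 - -29*25)=905, (-29*-13 - 16*18)=89; twice the area = |1524| = 1524; area = 762; boundary points = 2 + 1 + 1 = 4; strictly interior points = area - boundary/2 + 1 = 761; answer 761
Step 3: S2 = 761; m = 4; total draws C(12,6) = 924; favorable C(8,6) = 28; P = 1/33; answer 1/33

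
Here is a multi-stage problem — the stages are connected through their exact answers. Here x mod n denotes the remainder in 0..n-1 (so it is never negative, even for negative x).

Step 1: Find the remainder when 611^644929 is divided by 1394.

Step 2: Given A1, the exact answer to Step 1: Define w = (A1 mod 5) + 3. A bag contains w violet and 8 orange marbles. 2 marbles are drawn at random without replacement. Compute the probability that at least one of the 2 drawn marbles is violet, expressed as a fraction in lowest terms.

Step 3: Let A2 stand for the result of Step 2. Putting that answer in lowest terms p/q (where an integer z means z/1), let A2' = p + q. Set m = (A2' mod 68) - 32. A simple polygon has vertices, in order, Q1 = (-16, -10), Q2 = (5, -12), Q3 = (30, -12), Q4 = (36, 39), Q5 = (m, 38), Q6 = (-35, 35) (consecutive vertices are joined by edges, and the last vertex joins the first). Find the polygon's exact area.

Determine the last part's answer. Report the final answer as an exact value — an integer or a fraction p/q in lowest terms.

2896

Step 1: squarings mod 1394: 611^1=611, 611^2=1123, 611^4=953, 611^8=715, 611^16=1021, 611^32=1123, 611^64=953, 611^128=715, 611^256=1021, 611^512=1123, 611^1024=953, 611^2048=715, 611^4096=1021, 611^8192=1123, 611^16384=953, 611^32768=715, 611^65536=1021, 611^131072=1123, 611^262144=953, 611^524288=715; 611^644929 = 611^1 * 611^64 * 611^256 * 611^512 * 611^1024 * 611^4096 * 611^16384 * 611^32768 * 611^65536 * 611^524288 = 543 (mod 1394); answer 543
Step 2: A1 = 543; w = 6; total draws C(14,2) = 91; complement C(8,2) = 28; favorable 91 - 28 = 63; P = 9/13; answer 9/13
Step 3: A2 = 9/13; threaded value p + q = 22; m = -10; cross terms: (-16*-12 - 5*-10)=242, (5*-12 - 30*-12)=300, (30*39 - 36*-12)=1602, (36*38 - -10*39)=1758, (-10*35 - -35*38)=980, (-35*-10 - -16*35)=910; twice the area = |5792| = 5792; area = 2896; answer 2896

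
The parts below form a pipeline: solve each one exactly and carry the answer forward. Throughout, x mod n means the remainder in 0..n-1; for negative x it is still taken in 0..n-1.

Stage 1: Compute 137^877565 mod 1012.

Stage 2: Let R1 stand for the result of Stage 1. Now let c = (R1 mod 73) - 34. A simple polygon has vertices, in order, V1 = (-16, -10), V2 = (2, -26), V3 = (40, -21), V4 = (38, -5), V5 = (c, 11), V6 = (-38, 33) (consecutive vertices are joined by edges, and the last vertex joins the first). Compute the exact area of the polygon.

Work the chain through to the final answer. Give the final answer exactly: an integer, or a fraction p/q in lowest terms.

Stage 1: squarings mod 1012: 137^1=137, 137^2=553, 137^4=185, 137^8=829, 137^16=93, 137^32=553, 137^64=185, 137^128=829, 137^256=93, 137^512=553, 137^1024=185, 137^2048=829, 137^4096=93, 137^8192=553, 137^16384=185, 137^32768=829, 137^65536=93, 137^131072=553, 137^262144=185, 137^524288=829; 137^877565 = 137^1 * 137^4 * 137^8 * 137^16 * 137^32 * 137^64 * 137^128 * 137^256 * 137^512 * 137^8192 * 137^16384 * 137^65536 * 137^262144 * 137^524288 = 45 (mod 1012); answer 45
Stage 2: R1 = 45; c = 11; cross terms: (-16*-26 - 2*-10)=436, (2*-21 - 40*-26)=998, (40*-5 - 38*-21)=598, (38*11 - 11*-5)=473, (11*33 - -38*11)=781, (-38*-10 - -16*33)=908; twice the area = |4194| = 4194; area = 2097; answer 2097

2097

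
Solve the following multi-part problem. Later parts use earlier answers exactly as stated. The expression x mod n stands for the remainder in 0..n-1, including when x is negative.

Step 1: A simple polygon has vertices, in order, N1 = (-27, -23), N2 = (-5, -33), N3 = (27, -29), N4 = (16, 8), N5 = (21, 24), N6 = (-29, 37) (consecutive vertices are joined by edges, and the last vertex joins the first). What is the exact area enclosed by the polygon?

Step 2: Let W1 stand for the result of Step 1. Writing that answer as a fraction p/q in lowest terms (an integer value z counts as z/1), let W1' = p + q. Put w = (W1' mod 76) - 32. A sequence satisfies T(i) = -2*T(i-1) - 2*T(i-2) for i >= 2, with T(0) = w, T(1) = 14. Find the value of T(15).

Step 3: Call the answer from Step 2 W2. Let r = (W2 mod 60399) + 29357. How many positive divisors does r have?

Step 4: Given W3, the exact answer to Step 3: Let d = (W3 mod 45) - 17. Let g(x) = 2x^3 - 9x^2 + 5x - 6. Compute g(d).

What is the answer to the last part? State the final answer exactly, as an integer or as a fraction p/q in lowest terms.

-506

Step 1: cross terms: (-27*-33 - -5*-23)=776, (-5*-29 - 27*-33)=1036, (27*8 - 16*-29)=680, (16*24 - 21*8)=216, (21*37 - -29*24)=1473, (-29*-23 - -27*37)=1666; twice the area = |5847| = 5847; area = 5847/2; answer 5847/2
Step 2: W1 = 5847/2; threaded value p + q = 5849; w = 41; T(2) = -2*(14) - 2*(41) = -110; iterating: T(2)=-110, T(3)=192, T(4)=-164, T(5)=-56, T(6)=440, T(7)=-768, T(8)=656, T(9)=224, T(10)=-1760, T(11)=3072, T(12)=-2624, T(13)=-896, T(14)=7040, T(15)=-12288; answer -12288
Step 3: W2 = -12288; r = 77468; 77468 = 2^2 * 107 * 181; number of divisors = (2+1) * (1+1) * (1+1) = 12; answer 12
Step 4: W3 = 12; d = -5; 2*(-5)^3 - 9*(-5)^2 + 5*(-5)^1 - 6 = (-250) + (-225) + (-25) + (-6) = -506; answer -506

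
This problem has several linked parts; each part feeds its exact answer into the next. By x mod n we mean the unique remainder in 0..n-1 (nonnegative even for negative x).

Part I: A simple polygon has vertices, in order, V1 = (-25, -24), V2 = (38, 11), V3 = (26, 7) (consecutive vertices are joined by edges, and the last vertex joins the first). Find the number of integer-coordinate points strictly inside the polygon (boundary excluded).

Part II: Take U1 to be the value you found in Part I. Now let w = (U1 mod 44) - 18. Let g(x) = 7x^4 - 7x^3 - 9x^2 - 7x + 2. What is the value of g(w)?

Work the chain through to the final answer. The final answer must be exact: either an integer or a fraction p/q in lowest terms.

547538

Part I: cross terms: (-25*11 - 38*-24)=637, (38*7 - 26*11)=-20, (26*-24 - -25*7)=-449; twice the area = |168| = 168; area = 84; boundary points = 7 + 4 + 1 = 12; strictly interior points = area - boundary/2 + 1 = 79; answer 79
Part II: U1 = 79; w = 17; 7*(17)^4 - 7*(17)^3 - 9*(17)^2 - 7*(17)^1 + 2 = (584647) + (-34391) + (-2601) + (-119) + (2) = 547538; answer 547538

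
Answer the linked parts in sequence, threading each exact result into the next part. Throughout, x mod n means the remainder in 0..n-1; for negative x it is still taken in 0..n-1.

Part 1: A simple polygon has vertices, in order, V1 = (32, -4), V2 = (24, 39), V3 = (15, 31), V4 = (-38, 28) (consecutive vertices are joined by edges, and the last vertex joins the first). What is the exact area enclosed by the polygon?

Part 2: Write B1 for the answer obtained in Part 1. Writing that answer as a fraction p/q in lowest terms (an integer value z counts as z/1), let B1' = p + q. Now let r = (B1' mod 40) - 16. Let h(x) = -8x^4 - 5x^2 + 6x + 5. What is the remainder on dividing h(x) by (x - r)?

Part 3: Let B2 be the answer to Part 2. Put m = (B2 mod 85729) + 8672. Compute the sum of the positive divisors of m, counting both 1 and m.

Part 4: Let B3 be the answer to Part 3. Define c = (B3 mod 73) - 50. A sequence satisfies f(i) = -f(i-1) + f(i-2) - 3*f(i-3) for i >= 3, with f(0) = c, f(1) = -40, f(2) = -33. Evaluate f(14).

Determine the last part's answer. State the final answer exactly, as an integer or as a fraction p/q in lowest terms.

Part 1: cross terms: (32*39 - 24*-4)=1344, (24*31 - 15*39)=159, (15*28 - -38*31)=1598, (-38*-4 - 32*28)=-744; twice the area = |2357| = 2357; area = 2357/2; answer 2357/2
Part 2: B1 = 2357/2; threaded value p + q = 2359; r = 23; remainder = value at the root: -8*(23)^4 - 5*(23)^2 + 6*(23)^1 + 5 = (-2238728) + (-2645) + (138) + (5) = -2241230; answer -2241230
Part 3: B2 = -2241230; m = 82125; 82125 = 3^2 * 5^3 * 73; sigma = (1 + 3 + 9) * (1 + 5 + 25 + 125) * (1 + 73) = 13 * 156 * 74 = 150072; answer 150072
Part 4: B3 = 150072; c = 7; f(3) = -1*(-33) + 1*(-40) - 3*(7) = -28; iterating: f(3)=-28, f(4)=115, f(5)=-44, f(6)=243, f(7)=-632, f(8)=1007, f(9)=-2368, f(10)=5271, f(11)=-10660, f(12)=23035, f(13)=-49508, f(14)=104523; answer 104523

104523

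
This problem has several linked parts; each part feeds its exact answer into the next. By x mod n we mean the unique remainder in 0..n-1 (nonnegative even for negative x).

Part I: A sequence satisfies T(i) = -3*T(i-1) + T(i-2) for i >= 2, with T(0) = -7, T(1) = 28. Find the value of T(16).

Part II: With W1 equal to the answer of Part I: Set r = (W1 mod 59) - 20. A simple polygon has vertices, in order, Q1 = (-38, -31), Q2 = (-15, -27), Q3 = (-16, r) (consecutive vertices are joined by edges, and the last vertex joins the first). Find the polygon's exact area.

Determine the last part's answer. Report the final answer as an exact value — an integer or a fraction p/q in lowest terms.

1315/2

Part I: T(2) = -3*(28) + 1*(-7) = -91; iterating: T(2)=-91, T(3)=301, T(4)=-994, T(5)=3283, T(6)=-10843, T(7)=35812, T(8)=-118279, T(9)=390649, T(10)=-1290226, T(11)=4261327, T(12)=-14074207, T(13)=46483948, T(14)=-153526051, T(15)=507062101, T(16)=-1674712354; answer -1674712354
Part II: W1 = -1674712354; r = 30; cross terms: (-38*-27 - -15*-31)=561, (-15*30 - -16*-27)=-882, (-16*-31 - -38*30)=1636; twice the area = |1315| = 1315; area = 1315/2; answer 1315/2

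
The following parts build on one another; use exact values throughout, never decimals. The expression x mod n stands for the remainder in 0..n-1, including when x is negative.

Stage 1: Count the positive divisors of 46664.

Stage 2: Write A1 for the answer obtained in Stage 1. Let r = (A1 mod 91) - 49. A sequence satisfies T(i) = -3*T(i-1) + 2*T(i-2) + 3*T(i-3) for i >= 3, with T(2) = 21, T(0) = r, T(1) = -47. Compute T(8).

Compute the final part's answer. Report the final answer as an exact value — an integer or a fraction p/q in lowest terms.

Stage 1: 46664 = 2^3 * 19 * 307; number of divisors = (3+1) * (1+1) * (1+1) = 16; answer 16
Stage 2: A1 = 16; r = -33; T(3) = -3*(21) + 2*(-47) + 3*(-33) = -256; iterating: T(3)=-256, T(4)=669, T(5)=-2456, T(6)=7938, T(7)=-26719, T(8)=88665; answer 88665

88665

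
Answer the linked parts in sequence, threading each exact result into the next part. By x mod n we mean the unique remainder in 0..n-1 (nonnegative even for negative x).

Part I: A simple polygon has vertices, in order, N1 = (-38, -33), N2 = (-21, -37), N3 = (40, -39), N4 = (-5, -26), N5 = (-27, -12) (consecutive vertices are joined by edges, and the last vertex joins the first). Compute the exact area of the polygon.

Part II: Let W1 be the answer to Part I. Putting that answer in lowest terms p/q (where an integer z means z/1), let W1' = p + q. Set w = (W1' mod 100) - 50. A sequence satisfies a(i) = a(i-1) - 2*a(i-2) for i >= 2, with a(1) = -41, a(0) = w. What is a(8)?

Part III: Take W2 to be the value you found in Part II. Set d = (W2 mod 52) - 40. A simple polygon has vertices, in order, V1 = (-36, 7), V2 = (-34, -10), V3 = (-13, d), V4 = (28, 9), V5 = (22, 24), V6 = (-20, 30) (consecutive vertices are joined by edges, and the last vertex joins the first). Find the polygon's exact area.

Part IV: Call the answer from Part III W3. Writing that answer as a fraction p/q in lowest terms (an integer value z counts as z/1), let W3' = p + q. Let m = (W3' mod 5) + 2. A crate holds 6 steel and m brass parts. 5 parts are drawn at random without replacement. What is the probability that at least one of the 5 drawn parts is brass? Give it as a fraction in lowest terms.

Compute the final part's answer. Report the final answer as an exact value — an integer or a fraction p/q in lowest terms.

41/42

Part I: cross terms: (-38*-37 - -21*-33)=713, (-21*-39 - 40*-37)=2299, (40*-26 - -5*-39)=-1235, (-5*-12 - -27*-26)=-642, (-27*-33 - -38*-12)=435; twice the area = |1570| = 1570; area = 785; answer 785
Part II: W1 = 785; threaded value p + q = 786; w = 36; a(2) = 1*(-41) - 2*(36) = -113; iterating: a(2)=-113, a(3)=-31, a(4)=195, a(5)=257, a(6)=-133, a(7)=-647, a(8)=-381; answer -381
Part III: W2 = -381; d = -5; cross terms: (-36*-10 - -34*7)=598, (-34*-5 - -13*-10)=40, (-13*9 - 28*-5)=23, (28*24 - 22*9)=474, (22*30 - -20*24)=1140, (-20*7 - -36*30)=940; twice the area = |3215| = 3215; area = 3215/2; answer 3215/2
Part IV: W3 = 3215/2; threaded value p + q = 3217; m = 4; total draws C(10,5) = 252; complement C(6,5) = 6; favorable 252 - 6 = 246; P = 41/42; answer 41/42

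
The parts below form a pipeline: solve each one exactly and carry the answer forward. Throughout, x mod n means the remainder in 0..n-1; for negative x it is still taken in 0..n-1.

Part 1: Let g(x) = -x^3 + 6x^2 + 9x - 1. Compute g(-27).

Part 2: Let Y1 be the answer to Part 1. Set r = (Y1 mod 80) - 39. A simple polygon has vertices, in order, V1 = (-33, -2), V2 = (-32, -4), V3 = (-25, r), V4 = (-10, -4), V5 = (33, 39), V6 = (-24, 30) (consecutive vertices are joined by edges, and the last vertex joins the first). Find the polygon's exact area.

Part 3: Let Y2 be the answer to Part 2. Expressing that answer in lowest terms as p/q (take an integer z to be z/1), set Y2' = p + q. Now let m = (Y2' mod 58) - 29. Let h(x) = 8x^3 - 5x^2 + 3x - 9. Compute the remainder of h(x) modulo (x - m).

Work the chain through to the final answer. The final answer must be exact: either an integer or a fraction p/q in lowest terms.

Part 1: -1*(-27)^3 + 6*(-27)^2 + 9*(-27)^1 - 1 = (19683) + (4374) + (-243) + (-1) = 23813; answer 23813
Part 2: Y1 = 23813; r = 14; cross terms: (-33*-4 - -32*-2)=68, (-32*14 - -25*-4)=-548, (-25*-4 - -10*14)=240, (-10*39 - 33*-4)=-258, (33*30 - -24*39)=1926, (-24*-2 - -33*30)=1038; twice the area = |2466| = 2466; area = 1233; answer 1233
Part 3: Y2 = 1233; threaded value p + q = 1234; m = -13; remainder = value at the root: 8*(-13)^3 - 5*(-13)^2 + 3*(-13)^1 - 9 = (-17576) + (-845) + (-39) + (-9) = -18469; answer -18469

-18469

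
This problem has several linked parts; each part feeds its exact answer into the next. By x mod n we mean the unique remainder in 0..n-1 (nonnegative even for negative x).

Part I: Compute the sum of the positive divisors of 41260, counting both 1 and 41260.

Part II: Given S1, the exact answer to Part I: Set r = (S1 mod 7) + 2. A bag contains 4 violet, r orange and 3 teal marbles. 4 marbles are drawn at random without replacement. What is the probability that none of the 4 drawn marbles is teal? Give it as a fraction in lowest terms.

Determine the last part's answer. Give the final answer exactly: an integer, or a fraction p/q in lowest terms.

5/42

Part I: 41260 = 2^2 * 5 * 2063; sigma = (1 + 2 + 4) * (1 + 5) * (1 + 2063) = 7 * 6 * 2064 = 86688; answer 86688
Part II: S1 = 86688; r = 2; total draws C(9,4) = 126; favorable C(6,4) = 15; P = 5/42; answer 5/42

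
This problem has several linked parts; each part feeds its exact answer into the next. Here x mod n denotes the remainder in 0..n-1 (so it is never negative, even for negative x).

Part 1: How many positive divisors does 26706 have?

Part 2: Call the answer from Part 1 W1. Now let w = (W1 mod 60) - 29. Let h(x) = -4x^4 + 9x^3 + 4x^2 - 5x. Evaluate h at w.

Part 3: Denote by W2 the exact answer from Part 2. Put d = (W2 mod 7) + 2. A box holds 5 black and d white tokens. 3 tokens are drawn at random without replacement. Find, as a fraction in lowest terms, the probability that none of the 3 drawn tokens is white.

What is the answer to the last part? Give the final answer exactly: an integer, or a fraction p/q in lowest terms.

Part 1: 26706 = 2 * 3 * 4451; number of divisors = (1+1) * (1+1) * (1+1) = 8; answer 8
Part 2: W1 = 8; w = -21; -4*(-21)^4 + 9*(-21)^3 + 4*(-21)^2 - 5*(-21)^1 = (-777924) + (-83349) + (1764) + (105) = -859404; answer -859404
Part 3: W2 = -859404; d = 2; total draws C(7,3) = 35; favorable C(5,3) = 10; P = 2/7; answer 2/7

2/7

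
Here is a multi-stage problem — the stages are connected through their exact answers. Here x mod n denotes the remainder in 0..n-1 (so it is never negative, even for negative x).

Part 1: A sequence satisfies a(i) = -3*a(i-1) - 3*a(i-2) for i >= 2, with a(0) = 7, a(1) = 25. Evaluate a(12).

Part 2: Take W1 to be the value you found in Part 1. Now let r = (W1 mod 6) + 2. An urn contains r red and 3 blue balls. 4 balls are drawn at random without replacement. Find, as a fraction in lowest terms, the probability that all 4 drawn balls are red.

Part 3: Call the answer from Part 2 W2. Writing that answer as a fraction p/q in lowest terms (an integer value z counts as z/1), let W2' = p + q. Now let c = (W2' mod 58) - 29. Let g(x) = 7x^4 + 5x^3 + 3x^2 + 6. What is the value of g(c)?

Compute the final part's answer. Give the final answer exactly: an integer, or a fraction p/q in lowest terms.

Part 1: a(2) = -3*(25) - 3*(7) = -96; iterating: a(2)=-96, a(3)=213, a(4)=-351, a(5)=414, a(6)=-189, a(7)=-675, a(8)=2592, a(9)=-5751, a(10)=9477, a(11)=-11178, a(12)=5103; answer 5103
Part 2: W1 = 5103; r = 5; total draws C(8,4) = 70; favorable C(5,4) = 5; P = 1/14; answer 1/14
Part 3: W2 = 1/14; threaded value p + q = 15; c = -14; 7*(-14)^4 + 5*(-14)^3 + 3*(-14)^2 + 6 = (268912) + (-13720) + (588) + (6) = 255786; answer 255786

255786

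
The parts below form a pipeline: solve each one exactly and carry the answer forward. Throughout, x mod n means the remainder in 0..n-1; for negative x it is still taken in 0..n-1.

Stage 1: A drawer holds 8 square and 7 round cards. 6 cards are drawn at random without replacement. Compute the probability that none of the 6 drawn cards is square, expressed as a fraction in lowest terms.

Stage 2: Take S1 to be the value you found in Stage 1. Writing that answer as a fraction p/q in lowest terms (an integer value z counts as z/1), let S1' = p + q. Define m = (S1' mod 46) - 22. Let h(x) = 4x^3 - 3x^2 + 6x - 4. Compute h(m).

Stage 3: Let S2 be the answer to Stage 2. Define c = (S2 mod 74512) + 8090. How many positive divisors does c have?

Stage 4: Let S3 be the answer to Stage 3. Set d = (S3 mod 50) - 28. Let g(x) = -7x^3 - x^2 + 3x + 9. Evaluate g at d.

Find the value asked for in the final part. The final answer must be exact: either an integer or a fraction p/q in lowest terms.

96129

Stage 1: total draws C(15,6) = 5005; favorable C(7,6) = 7; P = 1/715; answer 1/715
Stage 2: S1 = 1/715; threaded value p + q = 716; m = 4; 4*(4)^3 - 3*(4)^2 + 6*(4)^1 - 4 = (256) + (-48) + (24) + (-4) = 228; answer 228
Stage 3: S2 = 228; c = 8318; 8318 = 2 * 4159; number of divisors = (1+1) * (1+1) = 4; answer 4
Stage 4: S3 = 4; d = -24; -7*(-24)^3 - 1*(-24)^2 + 3*(-24)^1 + 9 = (96768) + (-576) + (-72) + (9) = 96129; answer 96129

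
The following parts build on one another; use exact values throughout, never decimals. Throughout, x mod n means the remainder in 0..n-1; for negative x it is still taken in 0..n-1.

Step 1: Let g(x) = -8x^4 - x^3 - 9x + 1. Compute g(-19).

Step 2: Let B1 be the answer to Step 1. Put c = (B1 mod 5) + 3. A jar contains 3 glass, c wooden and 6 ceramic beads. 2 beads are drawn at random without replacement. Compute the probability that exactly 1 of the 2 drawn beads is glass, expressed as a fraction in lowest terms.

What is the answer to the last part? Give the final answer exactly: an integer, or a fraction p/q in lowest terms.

Step 1: -8*(-19)^4 - 1*(-19)^3 - 9*(-19)^1 + 1 = (-1042568) + (6859) + (171) + (1) = -1035537; answer -1035537
Step 2: B1 = -1035537; c = 6; total draws C(15,2) = 105; favorable C(3,1)*C(12,1) = 36; P = 12/35; answer 12/35

12/35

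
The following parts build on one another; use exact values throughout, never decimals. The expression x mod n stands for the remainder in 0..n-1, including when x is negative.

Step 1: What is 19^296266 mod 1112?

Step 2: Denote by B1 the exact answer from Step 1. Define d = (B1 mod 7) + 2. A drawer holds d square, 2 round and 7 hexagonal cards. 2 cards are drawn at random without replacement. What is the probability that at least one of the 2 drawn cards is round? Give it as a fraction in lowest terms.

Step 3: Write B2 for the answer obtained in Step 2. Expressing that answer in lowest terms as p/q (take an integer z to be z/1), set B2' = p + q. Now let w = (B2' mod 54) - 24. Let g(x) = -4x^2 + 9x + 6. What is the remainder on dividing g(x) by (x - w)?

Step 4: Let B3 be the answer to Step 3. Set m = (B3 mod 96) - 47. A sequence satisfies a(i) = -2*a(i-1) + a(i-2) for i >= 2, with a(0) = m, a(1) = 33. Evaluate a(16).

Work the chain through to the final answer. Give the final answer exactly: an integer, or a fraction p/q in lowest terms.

-13197156

Step 1: squarings mod 1112: 19^1=19, 19^2=361, 19^4=217, 19^8=385, 19^16=329, 19^32=377, 19^64=905, 19^128=593, 19^256=257, 19^512=441, 19^1024=993, 19^2048=817, 19^4096=289, 19^8192=121, 19^16384=185, 19^32768=865, 19^65536=961, 19^131072=561, 19^262144=25; 19^296266 = 19^2 * 19^8 * 19^64 * 19^256 * 19^1024 * 19^32768 * 19^262144 = 257 (mod 1112); answer 257
Step 2: B1 = 257; d = 7; total draws C(16,2) = 120; complement C(14,2) = 91; favorable 120 - 91 = 29; P = 29/120; answer 29/120
Step 3: B2 = 29/120; threaded value p + q = 149; w = 17; remainder = value at the root: -4*(17)^2 + 9*(17)^1 + 6 = (-1156) + (153) + (6) = -997; answer -997
Step 4: B3 = -997; m = 12; a(2) = -2*(33) + 1*(12) = -54; iterating: a(2)=-54, a(3)=141, a(4)=-336, a(5)=813, a(6)=-1962, a(7)=4737, a(8)=-11436, a(9)=27609, a(10)=-66654, a(11)=160917, a(12)=-388488, a(13)=937893, a(14)=-2264274, a(15)=5466441, a(16)=-13197156; answer -13197156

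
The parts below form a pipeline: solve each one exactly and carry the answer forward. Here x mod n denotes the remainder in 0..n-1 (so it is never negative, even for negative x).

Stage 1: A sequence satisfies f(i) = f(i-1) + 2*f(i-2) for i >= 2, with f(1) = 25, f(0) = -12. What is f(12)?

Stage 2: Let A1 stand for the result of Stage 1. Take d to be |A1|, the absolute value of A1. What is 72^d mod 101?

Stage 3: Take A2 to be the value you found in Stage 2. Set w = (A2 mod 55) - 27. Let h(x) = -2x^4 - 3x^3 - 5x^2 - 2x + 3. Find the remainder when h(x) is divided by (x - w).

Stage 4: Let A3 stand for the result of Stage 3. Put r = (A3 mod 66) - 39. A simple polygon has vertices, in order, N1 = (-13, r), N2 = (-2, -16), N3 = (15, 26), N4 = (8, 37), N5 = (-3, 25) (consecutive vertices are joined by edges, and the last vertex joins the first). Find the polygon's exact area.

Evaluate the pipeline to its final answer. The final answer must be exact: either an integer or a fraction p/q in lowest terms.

1393/2

Stage 1: f(2) = 1*(25) + 2*(-12) = 1; iterating: f(2)=1, f(3)=51, f(4)=53, f(5)=155, f(6)=261, f(7)=571, f(8)=1093, f(9)=2235, f(10)=4421, f(11)=8891, f(12)=17733; answer 17733
Stage 2: A1 = 17733; d = 17733; squarings mod 101: 72^1=72, 72^2=33, 72^4=79, 72^8=80, 72^16=37, 72^32=56, 72^64=5, 72^128=25, 72^256=19, 72^512=58, 72^1024=31, 72^2048=52, 72^4096=78, 72^8192=24, 72^16384=71; 72^17733 = 72^1 * 72^4 * 72^64 * 72^256 * 72^1024 * 72^16384 = 93 (mod 101); answer 93
Stage 3: A2 = 93; w = 11; remainder = value at the root: -2*(11)^4 - 3*(11)^3 - 5*(11)^2 - 2*(11)^1 + 3 = (-29282) + (-3993) + (-605) + (-22) + (3) = -33899; answer -33899
Stage 4: A3 = -33899; r = -14; cross terms: (-13*-16 - -2*-14)=180, (-2*26 - 15*-16)=188, (15*37 - 8*26)=347, (8*25 - -3*37)=311, (-3*-14 - -13*25)=367; twice the area = |1393| = 1393; area = 1393/2; answer 1393/2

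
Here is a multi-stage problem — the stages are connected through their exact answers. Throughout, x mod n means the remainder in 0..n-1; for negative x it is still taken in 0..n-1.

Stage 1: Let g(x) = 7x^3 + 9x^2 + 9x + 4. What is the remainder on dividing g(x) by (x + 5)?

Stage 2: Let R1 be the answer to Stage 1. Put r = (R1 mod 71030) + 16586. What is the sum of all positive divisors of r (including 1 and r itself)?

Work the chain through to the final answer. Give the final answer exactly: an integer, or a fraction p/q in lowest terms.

Stage 1: remainder = value at the root: 7*(-5)^3 + 9*(-5)^2 + 9*(-5)^1 + 4 = (-875) + (225) + (-45) + (4) = -691; answer -691
Stage 2: R1 = -691; r = 86925; 86925 = 3 * 5^2 * 19 * 61; sigma = (1 + 3) * (1 + 5 + 25) * (1 + 19) * (1 + 61) = 4 * 31 * 20 * 62 = 153760; answer 153760

153760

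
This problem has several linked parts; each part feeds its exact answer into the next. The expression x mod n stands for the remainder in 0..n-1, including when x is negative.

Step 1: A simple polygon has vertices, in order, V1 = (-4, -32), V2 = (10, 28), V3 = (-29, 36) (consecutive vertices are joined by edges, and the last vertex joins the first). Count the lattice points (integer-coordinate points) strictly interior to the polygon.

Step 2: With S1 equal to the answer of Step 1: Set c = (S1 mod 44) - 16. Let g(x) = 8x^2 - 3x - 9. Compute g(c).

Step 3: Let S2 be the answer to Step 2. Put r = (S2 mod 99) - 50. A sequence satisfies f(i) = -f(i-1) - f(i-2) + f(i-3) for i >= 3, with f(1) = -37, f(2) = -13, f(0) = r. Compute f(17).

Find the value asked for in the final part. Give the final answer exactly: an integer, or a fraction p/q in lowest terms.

Step 1: cross terms: (-4*28 - 10*-32)=208, (10*36 - -29*28)=1172, (-29*-32 - -4*36)=1072; twice the area = |2452| = 2452; area = 1226; boundary points = 2 + 1 + 1 = 4; strictly interior points = area - boundary/2 + 1 = 1225; answer 1225
Step 2: S1 = 1225; c = 21; 8*(21)^2 - 3*(21)^1 - 9 = (3528) + (-63) + (-9) = 3456; answer 3456
Step 3: S2 = 3456; r = 40; f(3) = -1*(-13) - 1*(-37) + 1*(40) = 90; iterating: f(3)=90, f(4)=-114, f(5)=11, f(6)=193, f(7)=-318, f(8)=136, f(9)=375, f(10)=-829, f(11)=590, f(12)=614, f(13)=-2033, f(14)=2009, f(15)=638, f(16)=-4680, f(17)=6051; answer 6051

6051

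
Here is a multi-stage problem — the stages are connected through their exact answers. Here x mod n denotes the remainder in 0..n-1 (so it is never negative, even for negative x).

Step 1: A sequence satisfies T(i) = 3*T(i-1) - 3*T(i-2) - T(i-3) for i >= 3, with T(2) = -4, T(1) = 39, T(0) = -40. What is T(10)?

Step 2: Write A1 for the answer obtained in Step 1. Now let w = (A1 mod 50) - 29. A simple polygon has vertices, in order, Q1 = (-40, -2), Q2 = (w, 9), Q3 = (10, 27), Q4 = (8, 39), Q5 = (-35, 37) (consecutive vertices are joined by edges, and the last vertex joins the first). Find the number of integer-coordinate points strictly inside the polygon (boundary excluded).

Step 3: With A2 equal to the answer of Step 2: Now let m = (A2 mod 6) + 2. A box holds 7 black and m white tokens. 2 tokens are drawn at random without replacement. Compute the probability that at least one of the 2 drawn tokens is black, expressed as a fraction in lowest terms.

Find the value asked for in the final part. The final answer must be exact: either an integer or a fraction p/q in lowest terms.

Step 1: T(3) = 3*(-4) - 3*(39) - 1*(-40) = -89; iterating: T(3)=-89, T(4)=-294, T(5)=-611, T(6)=-862, T(7)=-459, T(8)=1820, T(9)=7699, T(10)=18096; answer 18096
Step 2: A1 = 18096; w = 17; cross terms: (-40*9 - 17*-2)=-326, (17*27 - 10*9)=369, (10*39 - 8*27)=174, (8*37 - -35*39)=1661, (-35*-2 - -40*37)=1550; twice the area = |3428| = 3428; area = 1714; boundary points = 1 + 1 + 2 + 1 + 1 = 6; strictly interior points = area - boundary/2 + 1 = 1712; answer 1712
Step 3: A2 = 1712; m = 4; total draws C(11,2) = 55; complement C(4,2) = 6; favorable 55 - 6 = 49; P = 49/55; answer 49/55

49/55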